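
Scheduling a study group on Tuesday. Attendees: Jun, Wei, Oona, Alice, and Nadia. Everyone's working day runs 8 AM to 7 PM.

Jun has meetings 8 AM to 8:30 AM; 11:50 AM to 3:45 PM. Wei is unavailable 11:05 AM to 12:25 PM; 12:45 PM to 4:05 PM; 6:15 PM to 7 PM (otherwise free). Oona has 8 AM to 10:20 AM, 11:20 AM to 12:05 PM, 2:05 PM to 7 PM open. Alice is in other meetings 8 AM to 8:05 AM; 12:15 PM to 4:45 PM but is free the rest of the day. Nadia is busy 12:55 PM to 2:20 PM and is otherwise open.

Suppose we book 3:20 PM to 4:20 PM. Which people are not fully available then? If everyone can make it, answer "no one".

Jun free: 08:30-11:50, 15:45-19:00 (invert busy blocks within the working day).
Wei free: 08:00-11:05, 12:25-12:45, 16:05-18:15 (invert busy blocks within the working day).
Oona free: 08:00-10:20, 11:20-12:05, 14:05-19:00.
Alice free: 08:05-12:15, 16:45-19:00 (invert busy blocks within the working day).
Nadia free: 08:00-12:55, 14:20-19:00 (invert busy blocks within the working day).
Jun: not fully free for 15:20-16:20. Wei: not fully free for 15:20-16:20. Oona: free for 15:20-16:20. Alice: not fully free for 15:20-16:20. Nadia: free for 15:20-16:20.

Alice, Jun, Wei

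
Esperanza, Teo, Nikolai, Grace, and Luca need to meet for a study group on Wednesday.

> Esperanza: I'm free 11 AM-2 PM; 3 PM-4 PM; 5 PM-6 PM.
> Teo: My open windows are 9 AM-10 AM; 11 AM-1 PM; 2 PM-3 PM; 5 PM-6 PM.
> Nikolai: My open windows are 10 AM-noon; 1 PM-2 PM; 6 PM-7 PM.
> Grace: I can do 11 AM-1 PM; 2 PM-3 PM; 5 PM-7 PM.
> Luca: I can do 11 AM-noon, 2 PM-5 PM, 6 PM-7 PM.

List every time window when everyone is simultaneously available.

11:00-12:00

Esperanza ∩ Teo: 11:00-13:00, 17:00-18:00.
Esperanza ∩ Teo ∩ Nikolai: 11:00-12:00.
Esperanza ∩ Teo ∩ Nikolai ∩ Grace: 11:00-12:00.
Esperanza ∩ Teo ∩ Nikolai ∩ Grace ∩ Luca: 11:00-12:00.
So the common availability across everyone is 11:00-12:00.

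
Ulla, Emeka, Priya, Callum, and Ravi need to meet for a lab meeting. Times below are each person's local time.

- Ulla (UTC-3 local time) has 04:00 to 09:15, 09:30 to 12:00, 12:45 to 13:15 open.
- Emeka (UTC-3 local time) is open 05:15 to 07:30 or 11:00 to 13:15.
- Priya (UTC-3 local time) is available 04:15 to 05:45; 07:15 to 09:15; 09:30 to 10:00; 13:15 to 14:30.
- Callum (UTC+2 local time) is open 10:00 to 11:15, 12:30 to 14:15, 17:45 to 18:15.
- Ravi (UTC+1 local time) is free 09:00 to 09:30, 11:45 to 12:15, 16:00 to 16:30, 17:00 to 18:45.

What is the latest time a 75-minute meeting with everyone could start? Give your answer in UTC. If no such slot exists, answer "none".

none

Ulla in UTC: 07:00-12:15, 12:30-15:00, 15:45-16:15 (add 3h to convert from UTC-3).
Emeka in UTC: 08:15-10:30, 14:00-16:15 (add 3h to convert from UTC-3).
Priya in UTC: 07:15-08:45, 10:15-12:15, 12:30-13:00, 16:15-17:30 (add 3h to convert from UTC-3).
Callum in UTC: 08:00-09:15, 10:30-12:15, 15:45-16:15 (subtract 2h to convert from UTC+2).
Ravi in UTC: 08:00-08:30, 10:45-11:15, 15:00-15:30, 16:00-17:45 (subtract 1h to convert from UTC+1).
Ulla ∩ Emeka: 08:15-10:30, 14:00-15:00, 15:45-16:15.
Ulla ∩ Emeka ∩ Priya: 08:15-08:45, 10:15-10:30.
Ulla ∩ Emeka ∩ Priya ∩ Callum: 08:15-08:45.
Ulla ∩ Emeka ∩ Priya ∩ Callum ∩ Ravi: 08:15-08:30.
Those are the intersection windows.
No common window is at least 75 minutes long.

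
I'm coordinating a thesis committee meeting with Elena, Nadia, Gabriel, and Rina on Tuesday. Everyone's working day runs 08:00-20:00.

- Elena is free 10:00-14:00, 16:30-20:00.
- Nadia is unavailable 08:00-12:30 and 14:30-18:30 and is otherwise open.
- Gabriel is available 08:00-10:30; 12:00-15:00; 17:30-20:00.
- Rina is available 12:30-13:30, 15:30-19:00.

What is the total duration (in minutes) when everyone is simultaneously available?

90

Elena free: 10:00-14:00, 16:30-20:00.
Nadia free: 12:30-14:30, 18:30-20:00 (invert busy blocks within the working day).
Gabriel free: 08:00-10:30, 12:00-15:00, 17:30-20:00.
Rina free: 12:30-13:30, 15:30-19:00.
Elena ∩ Nadia: 12:30-14:00, 18:30-20:00.
Elena ∩ Nadia ∩ Gabriel: 12:30-14:00, 18:30-20:00.
Elena ∩ Nadia ∩ Gabriel ∩ Rina: 12:30-13:30, 18:30-19:00.
Summing the common windows: 60 + 30 = 90 minutes.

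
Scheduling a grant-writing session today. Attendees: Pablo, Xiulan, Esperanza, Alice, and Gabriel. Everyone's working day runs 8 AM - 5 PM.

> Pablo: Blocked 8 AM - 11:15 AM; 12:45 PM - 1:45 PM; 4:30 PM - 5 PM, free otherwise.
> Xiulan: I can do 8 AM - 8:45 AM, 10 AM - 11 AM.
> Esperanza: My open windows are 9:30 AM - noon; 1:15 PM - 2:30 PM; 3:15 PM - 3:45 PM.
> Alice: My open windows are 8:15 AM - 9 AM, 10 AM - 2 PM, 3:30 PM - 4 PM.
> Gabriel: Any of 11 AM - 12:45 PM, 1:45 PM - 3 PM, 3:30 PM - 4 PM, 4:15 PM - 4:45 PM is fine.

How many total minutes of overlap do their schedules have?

0

Pablo free: 11:15-12:45, 13:45-16:30 (invert busy blocks within the working day).
Xiulan free: 08:00-08:45, 10:00-11:00.
Esperanza free: 09:30-12:00, 13:15-14:30, 15:15-15:45.
Alice free: 08:15-09:00, 10:00-14:00, 15:30-16:00.
Gabriel free: 11:00-12:45, 13:45-15:00, 15:30-16:00, 16:15-16:45.
Pablo ∩ Xiulan: ∅.
Pablo ∩ Xiulan ∩ Esperanza: ∅.
Pablo ∩ Xiulan ∩ Esperanza ∩ Alice: ∅.
Pablo ∩ Xiulan ∩ Esperanza ∩ Alice ∩ Gabriel: ∅.
There is no time when everyone is free.
There is no common window, so the total is 0 minutes.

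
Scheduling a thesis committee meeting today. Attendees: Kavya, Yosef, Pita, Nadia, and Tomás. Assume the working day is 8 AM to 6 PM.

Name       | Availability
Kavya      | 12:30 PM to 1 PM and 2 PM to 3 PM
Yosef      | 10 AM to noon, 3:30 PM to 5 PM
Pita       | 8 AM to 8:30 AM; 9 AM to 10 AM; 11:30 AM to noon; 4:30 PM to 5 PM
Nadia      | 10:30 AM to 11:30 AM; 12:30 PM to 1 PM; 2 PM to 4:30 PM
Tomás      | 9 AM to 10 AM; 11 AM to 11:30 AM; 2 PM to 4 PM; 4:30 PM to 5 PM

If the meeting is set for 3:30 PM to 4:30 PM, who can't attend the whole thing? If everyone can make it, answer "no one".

Kavya: not fully free for 15:30-16:30. Yosef: free for 15:30-16:30. Pita: not fully free for 15:30-16:30. Nadia: free for 15:30-16:30. Tomás: not fully free for 15:30-16:30.

Kavya, Pita, Tomás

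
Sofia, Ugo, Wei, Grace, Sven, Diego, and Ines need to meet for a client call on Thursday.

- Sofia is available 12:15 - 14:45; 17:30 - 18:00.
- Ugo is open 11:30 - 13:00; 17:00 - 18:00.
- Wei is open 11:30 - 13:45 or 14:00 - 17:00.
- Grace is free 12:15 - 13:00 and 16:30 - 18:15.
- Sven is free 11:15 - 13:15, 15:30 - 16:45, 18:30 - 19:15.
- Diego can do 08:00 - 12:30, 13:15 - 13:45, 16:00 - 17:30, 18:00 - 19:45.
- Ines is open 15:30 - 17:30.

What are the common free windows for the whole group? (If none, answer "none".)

none

Sofia ∩ Ugo: 12:15-13:00, 17:30-18:00.
Sofia ∩ Ugo ∩ Wei: 12:15-13:00.
Sofia ∩ Ugo ∩ Wei ∩ Grace: 12:15-13:00.
Sofia ∩ Ugo ∩ Wei ∩ Grace ∩ Sven: 12:15-13:00.
Sofia ∩ Ugo ∩ Wei ∩ Grace ∩ Sven ∩ Diego: 12:15-12:30.
Sofia ∩ Ugo ∩ Wei ∩ Grace ∩ Sven ∩ Diego ∩ Ines: ∅.
There is no time when everyone is free.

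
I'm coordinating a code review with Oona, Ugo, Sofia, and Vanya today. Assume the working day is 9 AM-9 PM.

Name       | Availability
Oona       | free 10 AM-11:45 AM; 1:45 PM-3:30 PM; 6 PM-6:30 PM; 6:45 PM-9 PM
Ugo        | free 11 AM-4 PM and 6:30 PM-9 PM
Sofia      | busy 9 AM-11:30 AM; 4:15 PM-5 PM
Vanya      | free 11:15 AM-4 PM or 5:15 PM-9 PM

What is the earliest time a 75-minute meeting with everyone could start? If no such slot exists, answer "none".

13:45

Oona free: 10:00-11:45, 13:45-15:30, 18:00-18:30, 18:45-21:00.
Ugo free: 11:00-16:00, 18:30-21:00.
Sofia free: 11:30-16:15, 17:00-21:00 (invert busy blocks within the working day).
Vanya free: 11:15-16:00, 17:15-21:00.
Oona ∩ Ugo: 11:00-11:45, 13:45-15:30, 18:45-21:00.
Oona ∩ Ugo ∩ Sofia: 11:30-11:45, 13:45-15:30, 18:45-21:00.
Oona ∩ Ugo ∩ Sofia ∩ Vanya: 11:30-11:45, 13:45-15:30, 18:45-21:00.
The first common window of at least 75 minutes is 13:45-15:30, so the earliest start is 13:45.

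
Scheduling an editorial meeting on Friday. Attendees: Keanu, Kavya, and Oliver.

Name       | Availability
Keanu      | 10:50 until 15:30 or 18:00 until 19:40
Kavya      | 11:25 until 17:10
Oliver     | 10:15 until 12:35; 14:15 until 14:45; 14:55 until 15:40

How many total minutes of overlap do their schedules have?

135

Keanu ∩ Kavya: 11:25-15:30.
Keanu ∩ Kavya ∩ Oliver: 11:25-12:35, 14:15-14:45, 14:55-15:30.
Summing the common windows: 70 + 30 + 35 = 135 minutes.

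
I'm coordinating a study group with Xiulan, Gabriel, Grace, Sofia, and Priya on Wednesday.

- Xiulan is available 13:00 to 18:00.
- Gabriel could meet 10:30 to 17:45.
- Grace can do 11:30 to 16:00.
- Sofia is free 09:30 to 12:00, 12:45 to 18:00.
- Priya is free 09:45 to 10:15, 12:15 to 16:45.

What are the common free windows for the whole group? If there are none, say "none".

13:00-16:00

Xiulan ∩ Gabriel: 13:00-17:45.
Xiulan ∩ Gabriel ∩ Grace: 13:00-16:00.
Xiulan ∩ Gabriel ∩ Grace ∩ Sofia: 13:00-16:00.
Xiulan ∩ Gabriel ∩ Grace ∩ Sofia ∩ Priya: 13:00-16:00.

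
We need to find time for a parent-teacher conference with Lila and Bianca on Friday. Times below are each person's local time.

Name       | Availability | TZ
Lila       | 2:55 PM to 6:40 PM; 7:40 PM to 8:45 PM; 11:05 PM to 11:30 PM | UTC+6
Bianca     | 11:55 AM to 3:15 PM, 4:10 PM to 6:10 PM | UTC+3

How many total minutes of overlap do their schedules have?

Lila in UTC: 08:55-12:40, 13:40-14:45, 17:05-17:30 (subtract 6h to convert from UTC+6).
Bianca in UTC: 08:55-12:15, 13:10-15:10 (subtract 3h to convert from UTC+3).
Lila ∩ Bianca: 08:55-12:15, 13:40-14:45.
Summing the common windows: 200 + 65 = 265 minutes.

265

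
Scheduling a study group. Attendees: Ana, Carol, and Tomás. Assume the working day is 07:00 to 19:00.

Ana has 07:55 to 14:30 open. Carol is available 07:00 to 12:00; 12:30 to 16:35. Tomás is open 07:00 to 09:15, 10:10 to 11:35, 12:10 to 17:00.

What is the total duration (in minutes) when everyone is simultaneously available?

285

Ana ∩ Carol: 07:55-12:00, 12:30-14:30.
Ana ∩ Carol ∩ Tomás: 07:55-09:15, 10:10-11:35, 12:30-14:30.
Summing the common windows: 80 + 85 + 120 = 285 minutes.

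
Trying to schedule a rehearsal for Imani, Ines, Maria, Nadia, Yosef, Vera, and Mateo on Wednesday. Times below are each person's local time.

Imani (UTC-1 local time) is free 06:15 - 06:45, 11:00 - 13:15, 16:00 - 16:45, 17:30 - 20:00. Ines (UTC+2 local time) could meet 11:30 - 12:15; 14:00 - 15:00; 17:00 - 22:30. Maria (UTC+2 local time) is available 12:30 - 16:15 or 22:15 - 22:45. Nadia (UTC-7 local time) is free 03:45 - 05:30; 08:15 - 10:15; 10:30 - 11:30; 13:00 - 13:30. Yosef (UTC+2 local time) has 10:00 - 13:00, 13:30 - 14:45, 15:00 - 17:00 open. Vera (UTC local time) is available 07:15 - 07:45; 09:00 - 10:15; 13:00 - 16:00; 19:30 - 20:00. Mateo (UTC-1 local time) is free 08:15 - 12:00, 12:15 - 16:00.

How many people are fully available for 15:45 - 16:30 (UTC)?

3

Imani in UTC: 07:15-07:45, 12:00-14:15, 17:00-17:45, 18:30-21:00 (add 1h to convert from UTC-1).
Ines in UTC: 09:30-10:15, 12:00-13:00, 15:00-20:30 (subtract 2h to convert from UTC+2).
Maria in UTC: 10:30-14:15, 20:15-20:45 (subtract 2h to convert from UTC+2).
Nadia in UTC: 10:45-12:30, 15:15-17:15, 17:30-18:30, 20:00-20:30 (add 7h to convert from UTC-7).
Yosef in UTC: 08:00-11:00, 11:30-12:45, 13:00-15:00 (subtract 2h to convert from UTC+2).
Vera in UTC: 07:15-07:45, 09:00-10:15, 13:00-16:00, 19:30-20:00.
Mateo in UTC: 09:15-13:00, 13:15-17:00 (add 1h to convert from UTC-1).
Ines, Nadia, and Mateo can make the full 15:45-16:30 slot — that's 3.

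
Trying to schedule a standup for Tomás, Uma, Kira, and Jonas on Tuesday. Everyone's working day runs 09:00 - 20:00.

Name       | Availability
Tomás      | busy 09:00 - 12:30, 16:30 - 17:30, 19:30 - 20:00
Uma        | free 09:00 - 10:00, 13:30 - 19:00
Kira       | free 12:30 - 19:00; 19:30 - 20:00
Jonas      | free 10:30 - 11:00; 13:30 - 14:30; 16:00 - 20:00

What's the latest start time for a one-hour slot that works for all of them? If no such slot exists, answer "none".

18:00

Tomás free: 12:30-16:30, 17:30-19:30 (invert busy blocks within the working day).
Uma free: 09:00-10:00, 13:30-19:00.
Kira free: 12:30-19:00, 19:30-20:00.
Jonas free: 10:30-11:00, 13:30-14:30, 16:00-20:00.
Tomás ∩ Uma: 13:30-16:30, 17:30-19:00.
Tomás ∩ Uma ∩ Kira: 13:30-16:30, 17:30-19:00.
Tomás ∩ Uma ∩ Kira ∩ Jonas: 13:30-14:30, 16:00-16:30, 17:30-19:00.
The last common window of at least 60 minutes is 17:30-19:00; a 60-minute meeting can start as late as 18:00 and still end by 19:00.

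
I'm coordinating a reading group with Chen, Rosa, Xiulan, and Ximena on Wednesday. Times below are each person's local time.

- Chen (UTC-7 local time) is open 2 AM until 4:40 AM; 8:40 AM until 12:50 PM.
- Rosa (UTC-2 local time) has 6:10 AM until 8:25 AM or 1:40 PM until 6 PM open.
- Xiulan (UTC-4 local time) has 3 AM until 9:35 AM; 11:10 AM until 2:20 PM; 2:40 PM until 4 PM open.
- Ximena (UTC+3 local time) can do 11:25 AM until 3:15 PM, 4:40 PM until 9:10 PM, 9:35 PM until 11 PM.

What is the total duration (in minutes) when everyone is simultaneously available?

Chen in UTC: 09:00-11:40, 15:40-19:50 (add 7h to convert from UTC-7).
Rosa in UTC: 08:10-10:25, 15:40-20:00 (add 2h to convert from UTC-2).
Xiulan in UTC: 07:00-13:35, 15:10-18:20, 18:40-20:00 (add 4h to convert from UTC-4).
Ximena in UTC: 08:25-12:15, 13:40-18:10, 18:35-20:00 (subtract 3h to convert from UTC+3).
Chen ∩ Rosa: 09:00-10:25, 15:40-19:50.
Chen ∩ Rosa ∩ Xiulan: 09:00-10:25, 15:40-18:20, 18:40-19:50.
Chen ∩ Rosa ∩ Xiulan ∩ Ximena: 09:00-10:25, 15:40-18:10, 18:40-19:50.
Summing the common windows: 85 + 150 + 70 = 305 minutes.

305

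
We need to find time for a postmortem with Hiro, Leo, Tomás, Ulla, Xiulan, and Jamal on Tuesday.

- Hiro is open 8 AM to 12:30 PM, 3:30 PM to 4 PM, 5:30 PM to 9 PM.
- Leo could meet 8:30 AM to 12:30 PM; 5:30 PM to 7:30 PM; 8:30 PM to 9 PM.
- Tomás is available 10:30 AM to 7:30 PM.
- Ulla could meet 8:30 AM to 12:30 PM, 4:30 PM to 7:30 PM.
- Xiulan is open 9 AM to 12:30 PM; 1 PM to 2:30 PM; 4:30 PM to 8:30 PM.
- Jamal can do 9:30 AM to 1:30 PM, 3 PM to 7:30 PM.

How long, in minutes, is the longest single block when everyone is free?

120

Hiro ∩ Leo: 08:30-12:30, 17:30-19:30, 20:30-21:00.
Hiro ∩ Leo ∩ Tomás: 10:30-12:30, 17:30-19:30.
Hiro ∩ Leo ∩ Tomás ∩ Ulla: 10:30-12:30, 17:30-19:30.
Hiro ∩ Leo ∩ Tomás ∩ Ulla ∩ Xiulan: 10:30-12:30, 17:30-19:30.
Hiro ∩ Leo ∩ Tomás ∩ Ulla ∩ Xiulan ∩ Jamal: 10:30-12:30, 17:30-19:30.
So the common availability across everyone is 10:30-12:30, 17:30-19:30.
The longest is 10:30-12:30 at 120 minutes.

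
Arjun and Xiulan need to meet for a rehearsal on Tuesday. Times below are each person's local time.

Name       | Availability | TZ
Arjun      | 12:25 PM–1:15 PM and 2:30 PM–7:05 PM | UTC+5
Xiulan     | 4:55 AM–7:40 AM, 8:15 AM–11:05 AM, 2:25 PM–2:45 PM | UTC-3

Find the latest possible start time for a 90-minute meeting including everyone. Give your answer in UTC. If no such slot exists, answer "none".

12:35

Arjun in UTC: 07:25-08:15, 09:30-14:05 (subtract 5h to convert from UTC+5).
Xiulan in UTC: 07:55-10:40, 11:15-14:05, 17:25-17:45 (add 3h to convert from UTC-3).
Arjun ∩ Xiulan: 07:55-08:15, 09:30-10:40, 11:15-14:05.
The last common window of at least 90 minutes is 11:15-14:05; a 90-minute meeting can start as late as 12:35 and still end by 14:05.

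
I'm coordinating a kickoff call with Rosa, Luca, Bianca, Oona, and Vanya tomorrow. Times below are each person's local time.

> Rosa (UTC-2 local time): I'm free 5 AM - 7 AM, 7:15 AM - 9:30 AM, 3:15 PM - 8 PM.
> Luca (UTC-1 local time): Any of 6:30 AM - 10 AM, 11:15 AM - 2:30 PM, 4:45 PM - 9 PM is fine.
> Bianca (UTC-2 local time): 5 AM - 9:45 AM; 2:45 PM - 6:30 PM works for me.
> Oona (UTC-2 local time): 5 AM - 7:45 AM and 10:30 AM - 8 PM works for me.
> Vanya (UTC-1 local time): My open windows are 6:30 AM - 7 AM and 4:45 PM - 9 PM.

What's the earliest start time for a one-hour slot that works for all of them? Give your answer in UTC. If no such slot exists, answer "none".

Rosa in UTC: 07:00-09:00, 09:15-11:30, 17:15-22:00 (add 2h to convert from UTC-2).
Luca in UTC: 07:30-11:00, 12:15-15:30, 17:45-22:00 (add 1h to convert from UTC-1).
Bianca in UTC: 07:00-11:45, 16:45-20:30 (add 2h to convert from UTC-2).
Oona in UTC: 07:00-09:45, 12:30-22:00 (add 2h to convert from UTC-2).
Vanya in UTC: 07:30-08:00, 17:45-22:00 (add 1h to convert from UTC-1).
Rosa ∩ Luca: 07:30-09:00, 09:15-11:00, 17:45-22:00.
Rosa ∩ Luca ∩ Bianca: 07:30-09:00, 09:15-11:00, 17:45-20:30.
Rosa ∩ Luca ∩ Bianca ∩ Oona: 07:30-09:00, 09:15-09:45, 17:45-20:30.
Rosa ∩ Luca ∩ Bianca ∩ Oona ∩ Vanya: 07:30-08:00, 17:45-20:30.
Those are the intersection windows.
The first common window of at least 60 minutes is 17:45-20:30, so the earliest start is 17:45.

17:45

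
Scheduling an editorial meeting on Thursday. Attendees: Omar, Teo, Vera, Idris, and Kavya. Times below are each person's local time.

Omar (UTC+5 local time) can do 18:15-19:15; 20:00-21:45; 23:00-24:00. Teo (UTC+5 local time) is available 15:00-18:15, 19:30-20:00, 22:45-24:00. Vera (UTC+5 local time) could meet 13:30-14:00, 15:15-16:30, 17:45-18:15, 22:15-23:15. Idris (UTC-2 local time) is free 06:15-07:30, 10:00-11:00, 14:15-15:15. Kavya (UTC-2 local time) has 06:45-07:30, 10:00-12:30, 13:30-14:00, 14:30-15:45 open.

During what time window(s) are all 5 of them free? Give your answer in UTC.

Omar in UTC: 13:15-14:15, 15:00-16:45, 18:00-19:00 (subtract 5h to convert from UTC+5).
Teo in UTC: 10:00-13:15, 14:30-15:00, 17:45-19:00 (subtract 5h to convert from UTC+5).
Vera in UTC: 08:30-09:00, 10:15-11:30, 12:45-13:15, 17:15-18:15 (subtract 5h to convert from UTC+5).
Idris in UTC: 08:15-09:30, 12:00-13:00, 16:15-17:15 (add 2h to convert from UTC-2).
Kavya in UTC: 08:45-09:30, 12:00-14:30, 15:30-16:00, 16:30-17:45 (add 2h to convert from UTC-2).
Omar ∩ Teo: 18:00-19:00.
Omar ∩ Teo ∩ Vera: 18:00-18:15.
Omar ∩ Teo ∩ Vera ∩ Idris: ∅.
Omar ∩ Teo ∩ Vera ∩ Idris ∩ Kavya: ∅.
There is no time when everyone is free.

none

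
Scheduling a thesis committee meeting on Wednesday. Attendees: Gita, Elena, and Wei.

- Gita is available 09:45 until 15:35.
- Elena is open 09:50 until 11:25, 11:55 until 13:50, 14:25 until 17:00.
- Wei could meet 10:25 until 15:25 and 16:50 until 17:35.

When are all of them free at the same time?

Gita ∩ Elena: 09:50-11:25, 11:55-13:50, 14:25-15:35.
Gita ∩ Elena ∩ Wei: 10:25-11:25, 11:55-13:50, 14:25-15:25.
Those are the intersection windows.

10:25-11:25, 11:55-13:50, 14:25-15:25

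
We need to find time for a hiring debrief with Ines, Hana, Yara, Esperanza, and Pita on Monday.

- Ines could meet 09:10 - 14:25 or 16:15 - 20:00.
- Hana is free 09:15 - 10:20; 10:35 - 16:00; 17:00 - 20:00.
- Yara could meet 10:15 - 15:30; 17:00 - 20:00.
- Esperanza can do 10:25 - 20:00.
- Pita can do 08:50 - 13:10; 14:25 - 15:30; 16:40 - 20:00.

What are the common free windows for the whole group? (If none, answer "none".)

Ines ∩ Hana: 09:15-10:20, 10:35-14:25, 17:00-20:00.
Ines ∩ Hana ∩ Yara: 10:15-10:20, 10:35-14:25, 17:00-20:00.
Ines ∩ Hana ∩ Yara ∩ Esperanza: 10:35-14:25, 17:00-20:00.
Ines ∩ Hana ∩ Yara ∩ Esperanza ∩ Pita: 10:35-13:10, 17:00-20:00.

10:35-13:10, 17:00-20:00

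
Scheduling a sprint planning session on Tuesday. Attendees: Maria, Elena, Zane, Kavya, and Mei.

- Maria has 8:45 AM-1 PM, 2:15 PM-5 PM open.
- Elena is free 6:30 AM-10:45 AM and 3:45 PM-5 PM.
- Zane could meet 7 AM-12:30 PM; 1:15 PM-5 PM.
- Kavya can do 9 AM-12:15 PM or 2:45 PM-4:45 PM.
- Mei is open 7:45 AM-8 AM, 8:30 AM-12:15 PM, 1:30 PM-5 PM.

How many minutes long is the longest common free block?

105

Maria ∩ Elena: 08:45-10:45, 15:45-17:00.
Maria ∩ Elena ∩ Zane: 08:45-10:45, 15:45-17:00.
Maria ∩ Elena ∩ Zane ∩ Kavya: 09:00-10:45, 15:45-16:45.
Maria ∩ Elena ∩ Zane ∩ Kavya ∩ Mei: 09:00-10:45, 15:45-16:45.
The longest is 09:00-10:45 at 105 minutes.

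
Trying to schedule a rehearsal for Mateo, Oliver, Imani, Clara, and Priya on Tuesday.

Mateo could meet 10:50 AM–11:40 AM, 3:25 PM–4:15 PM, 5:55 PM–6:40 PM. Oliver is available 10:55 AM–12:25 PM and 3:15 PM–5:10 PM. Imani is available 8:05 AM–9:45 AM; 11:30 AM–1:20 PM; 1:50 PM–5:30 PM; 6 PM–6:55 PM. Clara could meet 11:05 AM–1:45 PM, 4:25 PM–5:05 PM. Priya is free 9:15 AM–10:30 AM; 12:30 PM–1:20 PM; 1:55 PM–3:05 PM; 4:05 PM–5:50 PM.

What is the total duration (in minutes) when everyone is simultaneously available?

0

Mateo ∩ Oliver: 10:55-11:40, 15:25-16:15.
Mateo ∩ Oliver ∩ Imani: 11:30-11:40, 15:25-16:15.
Mateo ∩ Oliver ∩ Imani ∩ Clara: 11:30-11:40.
Mateo ∩ Oliver ∩ Imani ∩ Clara ∩ Priya: ∅.
There is no time when everyone is free.
There is no common window, so the total is 0 minutes.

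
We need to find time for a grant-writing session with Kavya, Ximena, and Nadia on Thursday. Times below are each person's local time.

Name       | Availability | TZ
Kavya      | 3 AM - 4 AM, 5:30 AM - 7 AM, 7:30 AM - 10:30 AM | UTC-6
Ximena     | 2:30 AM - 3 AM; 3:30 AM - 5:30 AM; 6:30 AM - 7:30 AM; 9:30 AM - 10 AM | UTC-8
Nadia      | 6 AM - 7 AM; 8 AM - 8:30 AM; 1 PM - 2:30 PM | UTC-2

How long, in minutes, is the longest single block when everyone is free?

Kavya in UTC: 09:00-10:00, 11:30-13:00, 13:30-16:30 (add 6h to convert from UTC-6).
Ximena in UTC: 10:30-11:00, 11:30-13:30, 14:30-15:30, 17:30-18:00 (add 8h to convert from UTC-8).
Nadia in UTC: 08:00-09:00, 10:00-10:30, 15:00-16:30 (add 2h to convert from UTC-2).
Kavya ∩ Ximena: 11:30-13:00, 14:30-15:30.
Kavya ∩ Ximena ∩ Nadia: 15:00-15:30.
Those are the intersection windows.
The longest is 15:00-15:30 at 30 minutes.

30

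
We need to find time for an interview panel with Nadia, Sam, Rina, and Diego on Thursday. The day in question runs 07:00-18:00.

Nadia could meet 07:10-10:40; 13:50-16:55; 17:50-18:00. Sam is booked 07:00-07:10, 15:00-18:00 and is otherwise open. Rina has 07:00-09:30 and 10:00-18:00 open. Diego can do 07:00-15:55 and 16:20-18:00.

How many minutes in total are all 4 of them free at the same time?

Nadia free: 07:10-10:40, 13:50-16:55, 17:50-18:00.
Sam free: 07:10-15:00 (invert busy blocks within the working day).
Rina free: 07:00-09:30, 10:00-18:00.
Diego free: 07:00-15:55, 16:20-18:00.
Nadia ∩ Sam: 07:10-10:40, 13:50-15:00.
Nadia ∩ Sam ∩ Rina: 07:10-09:30, 10:00-10:40, 13:50-15:00.
Nadia ∩ Sam ∩ Rina ∩ Diego: 07:10-09:30, 10:00-10:40, 13:50-15:00.
Summing the common windows: 140 + 40 + 70 = 250 minutes.

250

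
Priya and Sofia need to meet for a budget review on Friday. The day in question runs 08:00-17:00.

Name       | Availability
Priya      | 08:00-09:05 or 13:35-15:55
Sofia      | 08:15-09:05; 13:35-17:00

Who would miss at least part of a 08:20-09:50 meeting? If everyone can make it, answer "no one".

Priya, Sofia

Priya: not fully free for 08:20-09:50. Sofia: not fully free for 08:20-09:50.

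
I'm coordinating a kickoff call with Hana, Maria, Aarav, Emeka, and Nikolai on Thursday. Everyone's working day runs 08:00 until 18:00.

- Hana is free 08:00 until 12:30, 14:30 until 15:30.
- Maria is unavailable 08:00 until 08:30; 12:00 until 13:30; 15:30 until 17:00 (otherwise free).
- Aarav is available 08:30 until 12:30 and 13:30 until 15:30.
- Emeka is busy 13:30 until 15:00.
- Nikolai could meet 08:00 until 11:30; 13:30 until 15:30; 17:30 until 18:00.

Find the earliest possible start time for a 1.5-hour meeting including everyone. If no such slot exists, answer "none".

08:30

Hana free: 08:00-12:30, 14:30-15:30.
Maria free: 08:30-12:00, 13:30-15:30, 17:00-18:00 (invert busy blocks within the working day).
Aarav free: 08:30-12:30, 13:30-15:30.
Emeka free: 08:00-13:30, 15:00-18:00 (invert busy blocks within the working day).
Nikolai free: 08:00-11:30, 13:30-15:30, 17:30-18:00.
Hana ∩ Maria: 08:30-12:00, 14:30-15:30.
Hana ∩ Maria ∩ Aarav: 08:30-12:00, 14:30-15:30.
Hana ∩ Maria ∩ Aarav ∩ Emeka: 08:30-12:00, 15:00-15:30.
Hana ∩ Maria ∩ Aarav ∩ Emeka ∩ Nikolai: 08:30-11:30, 15:00-15:30.
The first common window of at least 90 minutes is 08:30-11:30, so the earliest start is 08:30.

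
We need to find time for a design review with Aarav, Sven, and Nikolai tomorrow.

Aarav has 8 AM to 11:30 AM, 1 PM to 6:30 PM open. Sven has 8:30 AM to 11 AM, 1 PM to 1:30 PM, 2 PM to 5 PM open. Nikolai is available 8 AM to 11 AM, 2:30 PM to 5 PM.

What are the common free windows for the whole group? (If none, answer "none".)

Aarav ∩ Sven: 08:30-11:00, 13:00-13:30, 14:00-17:00.
Aarav ∩ Sven ∩ Nikolai: 08:30-11:00, 14:30-17:00.
So the common availability across everyone is 08:30-11:00, 14:30-17:00.

08:30-11:00, 14:30-17:00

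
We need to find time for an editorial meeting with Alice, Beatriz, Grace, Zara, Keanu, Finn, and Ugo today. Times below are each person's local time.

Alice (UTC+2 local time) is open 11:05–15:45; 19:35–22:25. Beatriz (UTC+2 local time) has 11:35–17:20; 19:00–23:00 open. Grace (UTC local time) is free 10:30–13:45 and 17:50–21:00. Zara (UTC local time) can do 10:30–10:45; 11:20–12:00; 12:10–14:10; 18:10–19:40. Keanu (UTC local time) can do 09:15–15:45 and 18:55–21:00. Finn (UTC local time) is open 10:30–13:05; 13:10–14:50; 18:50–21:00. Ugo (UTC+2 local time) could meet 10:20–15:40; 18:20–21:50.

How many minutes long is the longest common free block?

55

Alice in UTC: 09:05-13:45, 17:35-20:25 (subtract 2h to convert from UTC+2).
Beatriz in UTC: 09:35-15:20, 17:00-21:00 (subtract 2h to convert from UTC+2).
Grace in UTC: 10:30-13:45, 17:50-21:00.
Zara in UTC: 10:30-10:45, 11:20-12:00, 12:10-14:10, 18:10-19:40.
Keanu in UTC: 09:15-15:45, 18:55-21:00.
Finn in UTC: 10:30-13:05, 13:10-14:50, 18:50-21:00.
Ugo in UTC: 08:20-13:40, 16:20-19:50 (subtract 2h to convert from UTC+2).
Alice ∩ Beatriz: 09:35-13:45, 17:35-20:25.
Alice ∩ Beatriz ∩ Grace: 10:30-13:45, 17:50-20:25.
Alice ∩ Beatriz ∩ Grace ∩ Zara: 10:30-10:45, 11:20-12:00, 12:10-13:45, 18:10-19:40.
Alice ∩ Beatriz ∩ Grace ∩ Zara ∩ Keanu: 10:30-10:45, 11:20-12:00, 12:10-13:45, 18:55-19:40.
Alice ∩ Beatriz ∩ Grace ∩ Zara ∩ Keanu ∩ Finn: 10:30-10:45, 11:20-12:00, 12:10-13:05, 13:10-13:45, 18:55-19:40.
Alice ∩ Beatriz ∩ Grace ∩ Zara ∩ Keanu ∩ Finn ∩ Ugo: 10:30-10:45, 11:20-12:00, 12:10-13:05, 13:10-13:40, 18:55-19:40.
The longest is 12:10-13:05 at 55 minutes.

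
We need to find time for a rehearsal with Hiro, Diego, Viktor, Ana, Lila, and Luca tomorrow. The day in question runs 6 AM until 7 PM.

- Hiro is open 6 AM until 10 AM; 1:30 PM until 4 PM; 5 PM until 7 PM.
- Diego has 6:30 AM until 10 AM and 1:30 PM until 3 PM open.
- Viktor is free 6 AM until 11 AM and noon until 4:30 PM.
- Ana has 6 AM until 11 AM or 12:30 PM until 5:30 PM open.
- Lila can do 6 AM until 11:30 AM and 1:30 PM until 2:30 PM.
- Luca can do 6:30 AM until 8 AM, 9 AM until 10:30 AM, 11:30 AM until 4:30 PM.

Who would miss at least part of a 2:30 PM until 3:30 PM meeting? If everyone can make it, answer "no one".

Hiro: free for 14:30-15:30. Diego: not fully free for 14:30-15:30. Viktor: free for 14:30-15:30. Ana: free for 14:30-15:30. Lila: not fully free for 14:30-15:30. Luca: free for 14:30-15:30.

Diego, Lila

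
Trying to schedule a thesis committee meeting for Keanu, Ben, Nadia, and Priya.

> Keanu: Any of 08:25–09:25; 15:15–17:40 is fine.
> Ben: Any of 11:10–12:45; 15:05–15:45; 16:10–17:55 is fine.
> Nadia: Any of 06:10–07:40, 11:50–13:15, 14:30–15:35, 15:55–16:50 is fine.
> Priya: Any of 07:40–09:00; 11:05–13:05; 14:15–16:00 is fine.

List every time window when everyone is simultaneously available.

Keanu ∩ Ben: 15:15-15:45, 16:10-17:40.
Keanu ∩ Ben ∩ Nadia: 15:15-15:35, 16:10-16:50.
Keanu ∩ Ben ∩ Nadia ∩ Priya: 15:15-15:35.
So the common availability across everyone is 15:15-15:35.

15:15-15:35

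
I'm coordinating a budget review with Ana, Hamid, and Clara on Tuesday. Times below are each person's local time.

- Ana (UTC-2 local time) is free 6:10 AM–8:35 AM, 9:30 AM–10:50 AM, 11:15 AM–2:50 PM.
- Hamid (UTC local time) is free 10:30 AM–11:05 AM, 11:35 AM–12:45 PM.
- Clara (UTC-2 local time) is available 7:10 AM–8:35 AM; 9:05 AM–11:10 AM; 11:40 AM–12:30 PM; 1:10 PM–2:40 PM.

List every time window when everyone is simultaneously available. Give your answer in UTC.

Ana in UTC: 08:10-10:35, 11:30-12:50, 13:15-16:50 (add 2h to convert from UTC-2).
Hamid in UTC: 10:30-11:05, 11:35-12:45.
Clara in UTC: 09:10-10:35, 11:05-13:10, 13:40-14:30, 15:10-16:40 (add 2h to convert from UTC-2).
Ana ∩ Hamid: 10:30-10:35, 11:35-12:45.
Ana ∩ Hamid ∩ Clara: 10:30-10:35, 11:35-12:45.
So the common availability across everyone is 10:30-10:35, 11:35-12:45.

10:30-10:35, 11:35-12:45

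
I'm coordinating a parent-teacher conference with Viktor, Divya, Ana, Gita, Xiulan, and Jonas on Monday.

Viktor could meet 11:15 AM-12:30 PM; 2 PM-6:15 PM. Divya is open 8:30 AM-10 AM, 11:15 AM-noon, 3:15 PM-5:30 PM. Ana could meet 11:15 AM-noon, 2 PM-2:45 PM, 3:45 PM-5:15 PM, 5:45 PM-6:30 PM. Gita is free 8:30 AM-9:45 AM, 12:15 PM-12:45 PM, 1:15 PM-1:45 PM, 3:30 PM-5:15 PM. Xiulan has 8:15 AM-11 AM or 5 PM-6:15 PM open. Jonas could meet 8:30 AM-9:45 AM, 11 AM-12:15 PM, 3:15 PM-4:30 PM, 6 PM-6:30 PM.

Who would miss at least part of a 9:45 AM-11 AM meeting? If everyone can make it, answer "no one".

Ana, Divya, Gita, Jonas, Viktor

Viktor: not fully free for 09:45-11:00. Divya: not fully free for 09:45-11:00. Ana: not fully free for 09:45-11:00. Gita: not fully free for 09:45-11:00. Xiulan: free for 09:45-11:00. Jonas: not fully free for 09:45-11:00.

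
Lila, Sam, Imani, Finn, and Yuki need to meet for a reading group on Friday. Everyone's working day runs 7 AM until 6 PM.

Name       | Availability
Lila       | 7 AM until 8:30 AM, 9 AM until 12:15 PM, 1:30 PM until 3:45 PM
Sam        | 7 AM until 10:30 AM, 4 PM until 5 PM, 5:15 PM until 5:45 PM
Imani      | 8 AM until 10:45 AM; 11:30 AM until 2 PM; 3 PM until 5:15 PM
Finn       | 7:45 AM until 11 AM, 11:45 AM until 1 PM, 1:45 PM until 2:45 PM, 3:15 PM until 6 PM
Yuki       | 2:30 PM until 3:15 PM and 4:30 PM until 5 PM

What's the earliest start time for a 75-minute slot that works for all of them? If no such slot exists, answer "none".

Lila ∩ Sam: 07:00-08:30, 09:00-10:30.
Lila ∩ Sam ∩ Imani: 08:00-08:30, 09:00-10:30.
Lila ∩ Sam ∩ Imani ∩ Finn: 08:00-08:30, 09:00-10:30.
Lila ∩ Sam ∩ Imani ∩ Finn ∩ Yuki: ∅.
There is no time when everyone is free.
No common window is at least 75 minutes long.

none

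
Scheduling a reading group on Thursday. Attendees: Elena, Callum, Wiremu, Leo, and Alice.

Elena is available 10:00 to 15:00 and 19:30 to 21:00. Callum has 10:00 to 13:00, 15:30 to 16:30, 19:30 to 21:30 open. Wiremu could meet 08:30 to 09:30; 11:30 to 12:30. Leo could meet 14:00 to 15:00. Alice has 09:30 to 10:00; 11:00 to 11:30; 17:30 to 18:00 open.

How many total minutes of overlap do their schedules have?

0

Elena ∩ Callum: 10:00-13:00, 19:30-21:00.
Elena ∩ Callum ∩ Wiremu: 11:30-12:30.
Elena ∩ Callum ∩ Wiremu ∩ Leo: ∅.
Elena ∩ Callum ∩ Wiremu ∩ Leo ∩ Alice: ∅.
There is no time when everyone is free.
There is no common window, so the total is 0 minutes.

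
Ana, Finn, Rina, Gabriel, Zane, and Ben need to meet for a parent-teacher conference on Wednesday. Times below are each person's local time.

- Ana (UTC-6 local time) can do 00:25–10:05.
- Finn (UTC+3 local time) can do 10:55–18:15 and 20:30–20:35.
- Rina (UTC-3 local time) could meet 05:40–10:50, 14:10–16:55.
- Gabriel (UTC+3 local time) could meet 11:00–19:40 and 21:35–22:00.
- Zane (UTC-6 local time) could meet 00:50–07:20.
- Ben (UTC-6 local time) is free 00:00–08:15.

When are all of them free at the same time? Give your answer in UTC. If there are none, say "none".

Ana in UTC: 06:25-16:05 (add 6h to convert from UTC-6).
Finn in UTC: 07:55-15:15, 17:30-17:35 (subtract 3h to convert from UTC+3).
Rina in UTC: 08:40-13:50, 17:10-19:55 (add 3h to convert from UTC-3).
Gabriel in UTC: 08:00-16:40, 18:35-19:00 (subtract 3h to convert from UTC+3).
Zane in UTC: 06:50-13:20 (add 6h to convert from UTC-6).
Ben in UTC: 06:00-14:15 (add 6h to convert from UTC-6).
Ana ∩ Finn: 07:55-15:15.
Ana ∩ Finn ∩ Rina: 08:40-13:50.
Ana ∩ Finn ∩ Rina ∩ Gabriel: 08:40-13:50.
Ana ∩ Finn ∩ Rina ∩ Gabriel ∩ Zane: 08:40-13:20.
Ana ∩ Finn ∩ Rina ∩ Gabriel ∩ Zane ∩ Ben: 08:40-13:20.

08:40-13:20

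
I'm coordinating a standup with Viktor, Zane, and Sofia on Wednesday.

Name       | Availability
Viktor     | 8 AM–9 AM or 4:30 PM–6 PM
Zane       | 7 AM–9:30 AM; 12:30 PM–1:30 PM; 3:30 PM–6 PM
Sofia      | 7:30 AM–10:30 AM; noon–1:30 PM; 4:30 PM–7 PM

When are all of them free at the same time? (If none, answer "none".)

Viktor ∩ Zane: 08:00-09:00, 16:30-18:00.
Viktor ∩ Zane ∩ Sofia: 08:00-09:00, 16:30-18:00.
So the common availability across everyone is 08:00-09:00, 16:30-18:00.

08:00-09:00, 16:30-18:00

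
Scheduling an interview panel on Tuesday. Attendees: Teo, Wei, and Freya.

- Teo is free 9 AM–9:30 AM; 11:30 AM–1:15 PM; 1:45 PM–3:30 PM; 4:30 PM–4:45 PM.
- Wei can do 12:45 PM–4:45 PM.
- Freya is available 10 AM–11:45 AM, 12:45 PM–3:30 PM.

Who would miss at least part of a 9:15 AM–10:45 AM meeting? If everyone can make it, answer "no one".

Freya, Teo, Wei

Teo: not fully free for 09:15-10:45. Wei: not fully free for 09:15-10:45. Freya: not fully free for 09:15-10:45.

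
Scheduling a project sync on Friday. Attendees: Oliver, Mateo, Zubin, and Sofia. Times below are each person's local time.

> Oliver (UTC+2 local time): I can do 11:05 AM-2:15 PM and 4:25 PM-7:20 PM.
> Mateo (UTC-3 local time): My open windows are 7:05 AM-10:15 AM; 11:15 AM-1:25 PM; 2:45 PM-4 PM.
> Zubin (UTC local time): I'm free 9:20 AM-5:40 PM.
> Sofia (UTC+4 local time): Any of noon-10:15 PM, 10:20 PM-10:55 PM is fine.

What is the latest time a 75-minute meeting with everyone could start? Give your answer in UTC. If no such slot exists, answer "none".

Oliver in UTC: 09:05-12:15, 14:25-17:20 (subtract 2h to convert from UTC+2).
Mateo in UTC: 10:05-13:15, 14:15-16:25, 17:45-19:00 (add 3h to convert from UTC-3).
Zubin in UTC: 09:20-17:40.
Sofia in UTC: 08:00-18:15, 18:20-18:55 (subtract 4h to convert from UTC+4).
Oliver ∩ Mateo: 10:05-12:15, 14:25-16:25.
Oliver ∩ Mateo ∩ Zubin: 10:05-12:15, 14:25-16:25.
Oliver ∩ Mateo ∩ Zubin ∩ Sofia: 10:05-12:15, 14:25-16:25.
The last common window of at least 75 minutes is 14:25-16:25; a 75-minute meeting can start as late as 15:10 and still end by 16:25.

15:10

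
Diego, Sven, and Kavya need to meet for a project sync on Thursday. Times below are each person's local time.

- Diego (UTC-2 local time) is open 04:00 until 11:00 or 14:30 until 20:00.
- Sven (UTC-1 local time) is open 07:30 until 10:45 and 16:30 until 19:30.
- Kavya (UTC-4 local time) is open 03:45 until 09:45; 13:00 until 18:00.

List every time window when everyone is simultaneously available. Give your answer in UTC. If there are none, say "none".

08:30-11:45, 17:30-20:30

Diego in UTC: 06:00-13:00, 16:30-22:00 (add 2h to convert from UTC-2).
Sven in UTC: 08:30-11:45, 17:30-20:30 (add 1h to convert from UTC-1).
Kavya in UTC: 07:45-13:45, 17:00-22:00 (add 4h to convert from UTC-4).
Diego ∩ Sven: 08:30-11:45, 17:30-20:30.
Diego ∩ Sven ∩ Kavya: 08:30-11:45, 17:30-20:30.
Those are the intersection windows.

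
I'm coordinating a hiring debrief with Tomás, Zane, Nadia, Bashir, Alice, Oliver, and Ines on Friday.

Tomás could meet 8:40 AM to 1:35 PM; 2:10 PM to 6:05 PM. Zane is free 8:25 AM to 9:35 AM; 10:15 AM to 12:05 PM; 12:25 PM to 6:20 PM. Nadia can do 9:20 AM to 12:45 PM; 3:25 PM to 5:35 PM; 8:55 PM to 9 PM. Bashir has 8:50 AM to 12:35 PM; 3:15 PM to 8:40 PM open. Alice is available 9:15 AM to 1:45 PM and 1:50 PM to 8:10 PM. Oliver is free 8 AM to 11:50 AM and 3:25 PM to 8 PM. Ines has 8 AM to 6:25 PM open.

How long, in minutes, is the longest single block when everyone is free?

130

Tomás ∩ Zane: 08:40-09:35, 10:15-12:05, 12:25-13:35, 14:10-18:05.
Tomás ∩ Zane ∩ Nadia: 09:20-09:35, 10:15-12:05, 12:25-12:45, 15:25-17:35.
Tomás ∩ Zane ∩ Nadia ∩ Bashir: 09:20-09:35, 10:15-12:05, 12:25-12:35, 15:25-17:35.
Tomás ∩ Zane ∩ Nadia ∩ Bashir ∩ Alice: 09:20-09:35, 10:15-12:05, 12:25-12:35, 15:25-17:35.
Tomás ∩ Zane ∩ Nadia ∩ Bashir ∩ Alice ∩ Oliver: 09:20-09:35, 10:15-11:50, 15:25-17:35.
Tomás ∩ Zane ∩ Nadia ∩ Bashir ∩ Alice ∩ Oliver ∩ Ines: 09:20-09:35, 10:15-11:50, 15:25-17:35.
The longest is 15:25-17:35 at 130 minutes.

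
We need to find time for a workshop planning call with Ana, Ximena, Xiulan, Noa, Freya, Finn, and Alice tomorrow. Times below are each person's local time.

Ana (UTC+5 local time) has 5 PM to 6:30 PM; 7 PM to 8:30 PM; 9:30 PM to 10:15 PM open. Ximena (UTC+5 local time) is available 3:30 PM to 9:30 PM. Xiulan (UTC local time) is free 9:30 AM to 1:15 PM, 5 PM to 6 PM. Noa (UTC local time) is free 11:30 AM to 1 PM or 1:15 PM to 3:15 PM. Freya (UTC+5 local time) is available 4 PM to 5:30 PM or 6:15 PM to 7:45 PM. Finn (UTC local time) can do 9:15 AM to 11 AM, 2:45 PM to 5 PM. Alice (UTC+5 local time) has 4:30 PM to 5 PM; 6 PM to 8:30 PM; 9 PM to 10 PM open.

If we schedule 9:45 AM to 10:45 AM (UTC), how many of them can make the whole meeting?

2

Ana in UTC: 12:00-13:30, 14:00-15:30, 16:30-17:15 (subtract 5h to convert from UTC+5).
Ximena in UTC: 10:30-16:30 (subtract 5h to convert from UTC+5).
Xiulan in UTC: 09:30-13:15, 17:00-18:00.
Noa in UTC: 11:30-13:00, 13:15-15:15.
Freya in UTC: 11:00-12:30, 13:15-14:45 (subtract 5h to convert from UTC+5).
Finn in UTC: 09:15-11:00, 14:45-17:00.
Alice in UTC: 11:30-12:00, 13:00-15:30, 16:00-17:00 (subtract 5h to convert from UTC+5).
Xiulan and Finn can make the full 09:45-10:45 slot — that's 2.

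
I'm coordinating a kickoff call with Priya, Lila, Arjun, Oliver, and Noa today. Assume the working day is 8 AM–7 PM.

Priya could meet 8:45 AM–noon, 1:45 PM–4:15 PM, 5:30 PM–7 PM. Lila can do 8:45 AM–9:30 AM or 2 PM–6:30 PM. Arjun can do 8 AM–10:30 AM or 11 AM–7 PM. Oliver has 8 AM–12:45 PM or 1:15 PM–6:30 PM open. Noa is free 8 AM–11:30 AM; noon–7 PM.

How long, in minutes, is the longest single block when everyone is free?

Priya ∩ Lila: 08:45-09:30, 14:00-16:15, 17:30-18:30.
Priya ∩ Lila ∩ Arjun: 08:45-09:30, 14:00-16:15, 17:30-18:30.
Priya ∩ Lila ∩ Arjun ∩ Oliver: 08:45-09:30, 14:00-16:15, 17:30-18:30.
Priya ∩ Lila ∩ Arjun ∩ Oliver ∩ Noa: 08:45-09:30, 14:00-16:15, 17:30-18:30.
The longest is 14:00-16:15 at 135 minutes.

135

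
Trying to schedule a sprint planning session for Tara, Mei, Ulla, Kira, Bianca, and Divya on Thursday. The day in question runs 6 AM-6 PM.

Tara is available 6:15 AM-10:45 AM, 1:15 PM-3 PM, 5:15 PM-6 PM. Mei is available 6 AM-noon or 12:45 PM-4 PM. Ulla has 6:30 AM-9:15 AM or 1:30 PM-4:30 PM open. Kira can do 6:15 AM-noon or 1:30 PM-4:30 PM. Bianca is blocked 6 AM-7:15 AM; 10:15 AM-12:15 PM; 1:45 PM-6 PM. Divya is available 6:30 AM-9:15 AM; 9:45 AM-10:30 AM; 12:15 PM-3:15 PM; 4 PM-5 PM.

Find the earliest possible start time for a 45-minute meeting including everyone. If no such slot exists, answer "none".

Tara free: 06:15-10:45, 13:15-15:00, 17:15-18:00.
Mei free: 06:00-12:00, 12:45-16:00.
Ulla free: 06:30-09:15, 13:30-16:30.
Kira free: 06:15-12:00, 13:30-16:30.
Bianca free: 07:15-10:15, 12:15-13:45 (invert busy blocks within the working day).
Divya free: 06:30-09:15, 09:45-10:30, 12:15-15:15, 16:00-17:00.
Tara ∩ Mei: 06:15-10:45, 13:15-15:00.
Tara ∩ Mei ∩ Ulla: 06:30-09:15, 13:30-15:00.
Tara ∩ Mei ∩ Ulla ∩ Kira: 06:30-09:15, 13:30-15:00.
Tara ∩ Mei ∩ Ulla ∩ Kira ∩ Bianca: 07:15-09:15, 13:30-13:45.
Tara ∩ Mei ∩ Ulla ∩ Kira ∩ Bianca ∩ Divya: 07:15-09:15, 13:30-13:45.
The first common window of at least 45 minutes is 07:15-09:15, so the earliest start is 07:15.

07:15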